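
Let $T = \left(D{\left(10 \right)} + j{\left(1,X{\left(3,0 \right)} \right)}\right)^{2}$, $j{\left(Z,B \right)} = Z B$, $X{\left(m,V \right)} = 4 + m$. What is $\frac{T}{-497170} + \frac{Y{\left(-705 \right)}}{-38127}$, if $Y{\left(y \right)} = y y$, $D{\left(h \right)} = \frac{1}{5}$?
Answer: $- \frac{1029616232307}{78981669125} \approx -13.036$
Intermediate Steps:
$D{\left(h \right)} = \frac{1}{5}$
$j{\left(Z,B \right)} = B Z$
$Y{\left(y \right)} = y^{2}$
$T = \frac{1296}{25}$ ($T = \left(\frac{1}{5} + \left(4 + 3\right) 1\right)^{2} = \left(\frac{1}{5} + 7 \cdot 1\right)^{2} = \left(\frac{1}{5} + 7\right)^{2} = \left(\frac{36}{5}\right)^{2} = \frac{1296}{25} \approx 51.84$)
$\frac{T}{-497170} + \frac{Y{\left(-705 \right)}}{-38127} = \frac{1296}{25 \left(-497170\right)} + \frac{\left(-705\right)^{2}}{-38127} = \frac{1296}{25} \left(- \frac{1}{497170}\right) + 497025 \left(- \frac{1}{38127}\right) = - \frac{648}{6214625} - \frac{165675}{12709} = - \frac{1029616232307}{78981669125}$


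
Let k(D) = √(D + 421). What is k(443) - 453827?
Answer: -453827 + 12*√6 ≈ -4.5380e+5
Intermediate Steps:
k(D) = √(421 + D)
k(443) - 453827 = √(421 + 443) - 453827 = √864 - 453827 = 12*√6 - 453827 = -453827 + 12*√6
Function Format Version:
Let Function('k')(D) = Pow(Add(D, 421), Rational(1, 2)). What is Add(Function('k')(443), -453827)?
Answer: Add(-453827, Mul(12, Pow(6, Rational(1, 2)))) ≈ -4.5380e+5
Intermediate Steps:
Function('k')(D) = Pow(Add(421, D), Rational(1, 2))
Add(Function('k')(443), -453827) = Add(Pow(Add(421, 443), Rational(1, 2)), -453827) = Add(Pow(864, Rational(1, 2)), -453827) = Add(Mul(12, Pow(6, Rational(1, 2))), -453827) = Add(-453827, Mul(12, Pow(6, Rational(1, 2))))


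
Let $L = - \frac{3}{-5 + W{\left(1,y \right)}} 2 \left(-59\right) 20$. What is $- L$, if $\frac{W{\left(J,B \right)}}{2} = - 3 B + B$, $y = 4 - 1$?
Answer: $\frac{7080}{17} \approx 416.47$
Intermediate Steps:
$y = 3$ ($y = 4 - 1 = 3$)
$W{\left(J,B \right)} = - 4 B$ ($W{\left(J,B \right)} = 2 \left(- 3 B + B\right) = 2 \left(- 2 B\right) = - 4 B$)
$L = - \frac{7080}{17}$ ($L = - \frac{3}{-5 - 12} \cdot 2 \left(-59\right) 20 = - \frac{3}{-17} \cdot 2 \left(-59\right) 20 = \left(-3\right) \left(- \frac{1}{17}\right) 2 \left(-59\right) 20 = \frac{3}{17} \cdot 2 \left(-59\right) 20 = \frac{6}{17} \left(-59\right) 20 = \left(- \frac{354}{17}\right) 20 = - \frac{7080}{17} \approx -416.47$)
$- L = \left(-1\right) \left(- \frac{7080}{17}\right) = \frac{7080}{17}$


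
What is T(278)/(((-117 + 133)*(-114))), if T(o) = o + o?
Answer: -139/456 ≈ -0.30482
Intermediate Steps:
T(o) = 2*o
T(278)/(((-117 + 133)*(-114))) = (2*278)/(((-117 + 133)*(-114))) = 556/((16*(-114))) = 556/(-1824) = 556*(-1/1824) = -139/456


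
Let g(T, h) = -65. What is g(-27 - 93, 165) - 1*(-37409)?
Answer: 37344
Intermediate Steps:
g(-27 - 93, 165) - 1*(-37409) = -65 - 1*(-37409) = -65 + 37409 = 37344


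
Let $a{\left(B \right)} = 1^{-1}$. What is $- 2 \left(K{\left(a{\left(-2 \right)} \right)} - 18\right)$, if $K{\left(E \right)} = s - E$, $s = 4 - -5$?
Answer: $20$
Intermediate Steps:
$s = 9$ ($s = 4 + 5 = 9$)
$a{\left(B \right)} = 1$
$K{\left(E \right)} = 9 - E$
$- 2 \left(K{\left(a{\left(-2 \right)} \right)} - 18\right) = - 2 \left(\left(9 - 1\right) - 18\right) = - 2 \left(8 - 18\right) = \left(-2\right) \left(-10\right) = 20$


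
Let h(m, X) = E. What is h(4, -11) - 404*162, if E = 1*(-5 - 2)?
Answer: -65455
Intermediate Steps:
E = -7 (E = 1*(-7) = -7)
h(m, X) = -7
h(4, -11) - 404*162 = -7 - 404*162 = -7 - 65448 = -65455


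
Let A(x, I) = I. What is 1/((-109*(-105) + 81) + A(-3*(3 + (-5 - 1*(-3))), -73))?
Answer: 1/11453 ≈ 8.7313e-5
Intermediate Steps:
1/((-109*(-105) + 81) + A(-3*(3 + (-5 - 1*(-3))), -73)) = 1/((-109*(-105) + 81) - 73) = 1/((11445 + 81) - 73) = 1/(11526 - 73) = 1/11453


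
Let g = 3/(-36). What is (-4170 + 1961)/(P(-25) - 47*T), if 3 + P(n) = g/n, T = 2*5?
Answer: 662700/141899 ≈ 4.6702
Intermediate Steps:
g = -1/12 (g = 3*(-1/36) = -1/12 ≈ -0.083333)
T = 10
P(n) = -3 - 1/(12*n)
(-4170 + 1961)/(P(-25) - 47*T) = (-4170 + 1961)/((-3 - 1/12/(-25)) - 47*10) = -2209/((-3 - 1/12*(-1/25)) - 470) = -2209/((-3 + 1/300) - 470) = -2209/(-899/300 - 470) = -2209/(-141899/300) = -2209*(-300/141899) = 662700/141899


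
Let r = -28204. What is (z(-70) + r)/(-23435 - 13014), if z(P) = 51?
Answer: 28153/36449 ≈ 0.77239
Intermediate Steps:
(z(-70) + r)/(-23435 - 13014) = (51 - 28204)/(-23435 - 13014) = -28153/(-36449) = -28153*(-1/36449) = 28153/36449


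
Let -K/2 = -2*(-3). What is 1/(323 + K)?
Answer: 1/311 ≈ 0.0032154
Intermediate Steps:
K = -12 (K = -(-4)*(-3) = -2*6 = -12)
1/(323 + K) = 1/(323 - 12) = 1/311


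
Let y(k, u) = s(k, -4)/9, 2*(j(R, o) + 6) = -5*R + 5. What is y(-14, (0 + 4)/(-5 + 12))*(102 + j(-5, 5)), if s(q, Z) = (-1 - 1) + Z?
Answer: -74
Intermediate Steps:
s(q, Z) = -2 + Z
j(R, o) = -7/2 - 5*R/2 (j(R, o) = -6 + (-5*R + 5)/2 = -6 + (5 - 5*R)/2 = -6 + (5/2 - 5*R/2) = -7/2 - 5*R/2)
y(k, u) = -⅔ (y(k, u) = (-2 - 4)/9 = -6*⅑ = -⅔)
y(-14, (0 + 4)/(-5 + 12))*(102 + j(-5, 5)) = -2*(102 + (-7/2 - 5/2*(-5)))/3 = -2*(102 + (-7/2 + 25/2))/3 = -2*(102 + 9)/3 = -⅔*111 = -74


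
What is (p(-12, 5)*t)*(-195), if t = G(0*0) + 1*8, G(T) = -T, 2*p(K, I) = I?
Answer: -3900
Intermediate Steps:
p(K, I) = I/2
t = 8 (t = -0*0 + 1*8 = -1*0 + 8 = 0 + 8 = 8)
(p(-12, 5)*t)*(-195) = (((1/2)*5)*8)*(-195) = ((5/2)*8)*(-195) = 20*(-195) = -3900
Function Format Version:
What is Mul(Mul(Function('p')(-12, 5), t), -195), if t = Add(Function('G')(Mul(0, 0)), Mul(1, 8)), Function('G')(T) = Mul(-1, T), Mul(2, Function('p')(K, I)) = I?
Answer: -3900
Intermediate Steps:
Function('p')(K, I) = Mul(Rational(1, 2), I)
t = 8 (t = Add(Mul(-1, Mul(0, 0)), Mul(1, 8)) = Add(Mul(-1, 0), 8) = Add(0, 8) = 8)
Mul(Mul(Function('p')(-12, 5), t), -195) = Mul(Mul(Mul(Rational(1, 2), 5), 8), -195) = Mul(Mul(Rational(5, 2), 8), -195) = Mul(20, -195) = -3900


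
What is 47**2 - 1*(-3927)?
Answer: 6136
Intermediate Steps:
47**2 - 1*(-3927) = 2209 + 3927 = 6136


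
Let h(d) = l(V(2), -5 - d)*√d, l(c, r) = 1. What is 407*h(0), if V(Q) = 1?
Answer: 0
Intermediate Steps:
h(d) = √d (h(d) = 1*√d = √d)
407*h(0) = 407*√0 = 407*0 = 0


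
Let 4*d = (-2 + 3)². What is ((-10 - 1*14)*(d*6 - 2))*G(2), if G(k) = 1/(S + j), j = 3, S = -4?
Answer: -12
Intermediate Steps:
d = ¼ (d = (-2 + 3)²/4 = (¼)*1² = (¼)*1 = ¼ ≈ 0.25000)
G(k) = -1 (G(k) = 1/(-4 + 3) = 1/(-1) = -1)
((-10 - 1*14)*(d*6 - 2))*G(2) = ((-10 - 1*14)*((¼)*6 - 2))*(-1) = ((-10 - 14)*(3/2 - 2))*(-1) = -24*(-½)*(-1) = 12*(-1) = -12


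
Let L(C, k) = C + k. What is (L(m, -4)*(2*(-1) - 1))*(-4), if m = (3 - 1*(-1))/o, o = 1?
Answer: 0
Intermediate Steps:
m = 4 (m = (3 - 1*(-1))/1 = (3 + 1)*1 = 4*1 = 4)
(L(m, -4)*(2*(-1) - 1))*(-4) = ((4 - 4)*(2*(-1) - 1))*(-4) = (0*(-2 - 1))*(-4) = (0*(-3))*(-4) = 0*(-4) = 0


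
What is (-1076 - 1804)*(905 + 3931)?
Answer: -13927680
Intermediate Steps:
(-1076 - 1804)*(905 + 3931) = -2880*4836 = -13927680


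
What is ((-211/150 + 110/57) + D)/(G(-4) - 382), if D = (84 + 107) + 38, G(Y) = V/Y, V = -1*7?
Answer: -436094/722475 ≈ -0.60361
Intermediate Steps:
V = -7
G(Y) = -7/Y
D = 229 (D = 191 + 38 = 229)
((-211/150 + 110/57) + D)/(G(-4) - 382) = ((-211/150 + 110/57) + 229)/(-7/(-4) - 382) = ((-211*1/150 + 110*(1/57)) + 229)/(-7*(-1/4) - 382) = ((-211/150 + 110/57) + 229)/(7/4 - 382) = (497/950 + 229)/(-1521/4) = (218047/950)*(-4/1521) = -436094/722475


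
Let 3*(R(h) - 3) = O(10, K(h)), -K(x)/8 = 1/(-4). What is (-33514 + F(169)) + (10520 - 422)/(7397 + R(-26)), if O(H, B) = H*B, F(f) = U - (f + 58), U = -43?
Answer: -34120463/1010 ≈ -33783.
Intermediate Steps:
F(f) = -101 - f (F(f) = -43 - (f + 58) = -43 - (58 + f) = -43 + (-58 - f) = -101 - f)
K(x) = 2 (K(x) = -8/(-4) = -8*(-1/4) = 2)
O(H, B) = B*H
R(h) = 29/3 (R(h) = 3 + (2*10)/3 = 3 + (1/3)*20 = 3 + 20/3 = 29/3)
(-33514 + F(169)) + (10520 - 422)/(7397 + R(-26)) = (-33514 + (-101 - 1*169)) + (10520 - 422)/(7397 + 29/3) = (-33514 + (-101 - 169)) + 10098/(22220/3) = (-33514 - 270) + 10098*(3/22220) = -33784 + 1377/1010 = -34120463/1010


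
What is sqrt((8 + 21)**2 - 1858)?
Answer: 3*I*sqrt(113) ≈ 31.89*I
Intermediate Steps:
sqrt((8 + 21)**2 - 1858) = sqrt(29**2 - 1858) = sqrt(841 - 1858) = sqrt(-1017) = 3*I*sqrt(113)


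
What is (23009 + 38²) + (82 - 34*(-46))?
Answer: 26099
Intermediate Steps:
(23009 + 38²) + (82 - 34*(-46)) = (23009 + 1444) + (82 + 1564) = 24453 + 1646 = 26099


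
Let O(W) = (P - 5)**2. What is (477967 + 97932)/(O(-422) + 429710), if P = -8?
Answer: 575899/429879 ≈ 1.3397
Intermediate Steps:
O(W) = 169 (O(W) = (-8 - 5)**2 = (-13)**2 = 169)
(477967 + 97932)/(O(-422) + 429710) = (477967 + 97932)/(169 + 429710) = 575899/429879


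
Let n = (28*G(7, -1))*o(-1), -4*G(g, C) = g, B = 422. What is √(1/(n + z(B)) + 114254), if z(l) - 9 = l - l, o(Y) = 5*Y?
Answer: √7371211318/254 ≈ 338.01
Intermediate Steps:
G(g, C) = -g/4
z(l) = 9 (z(l) = 9 + (l - l) = 9 + 0 = 9)
n = 245 (n = (28*(-¼*7))*(5*(-1)) = (28*(-7/4))*(-5) = -49*(-5) = 245)
√(1/(n + z(B)) + 114254) = √(1/(245 + 9) + 114254) = √(1/254 + 114254) = √(29020517/254) = √7371211318/254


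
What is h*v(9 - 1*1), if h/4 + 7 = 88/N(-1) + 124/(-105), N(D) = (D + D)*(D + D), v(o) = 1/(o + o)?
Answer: 1451/420 ≈ 3.4548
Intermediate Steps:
v(o) = 1/(2*o)
N(D) = 4*D² (N(D) = (2*D)*(2*D) = 4*D²)
h = 5804/105 (h = -28 + 4*(88/((4*(-1)²)) + 124/(-105)) = -28 + 4*(88/((4*1)) + 124*(-1/105)) = -28 + 4*(88/4 - 124/105) = -28 + 4*(88*(¼) - 124/105) = -28 + 4*(22 - 124/105) = -28 + 4*(2186/105) = -28 + 8744/105 = 5804/105 ≈ 55.276)
h*v(9 - 1*1) = 5804*(1/(2*(9 - 1*1)))/105 = 5804*(1/(2*(9 - 1)))/105 = 5804*((½)/8)/105 = 5804*((½)*(⅛))/105 = (5804/105)*(1/16) = 1451/420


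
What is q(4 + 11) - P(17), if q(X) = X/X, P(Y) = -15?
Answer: 16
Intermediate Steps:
q(X) = 1
q(4 + 11) - P(17) = 1 - 1*(-15) = 1 + 15 = 16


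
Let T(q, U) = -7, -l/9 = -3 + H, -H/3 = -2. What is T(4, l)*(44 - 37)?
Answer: -49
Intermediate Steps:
H = 6 (H = -3*(-2) = 6)
l = -27 (l = -9*(-3 + 6) = -9*3 = -27)
T(4, l)*(44 - 37) = -7*(44 - 37) = -7*7 = -49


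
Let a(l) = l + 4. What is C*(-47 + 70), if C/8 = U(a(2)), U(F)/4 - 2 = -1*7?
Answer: -3680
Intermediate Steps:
a(l) = 4 + l
U(F) = -20 (U(F) = 8 + 4*(-1*7) = 8 + 4*(-7) = 8 - 28 = -20)
C = -160 (C = 8*(-20) = -160)
C*(-47 + 70) = -160*(-47 + 70) = -160*23 = -3680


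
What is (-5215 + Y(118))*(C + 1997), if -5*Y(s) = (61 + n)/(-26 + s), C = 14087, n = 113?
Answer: -9646676554/115 ≈ -8.3884e+7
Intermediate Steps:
Y(s) = -174/(5*(-26 + s)) (Y(s) = -(61 + 113)/(5*(-26 + s)) = -174/(5*(-26 + s)))
(-5215 + Y(118))*(C + 1997) = (-5215 - 174/(-130 + 5*118))*(14087 + 1997) = (-5215 - 174/(-130 + 590))*16084 = (-5215 - 174/460)*16084 = (-5215 - 174*1/460)*16084 = (-5215 - 87/230)*16084 = -1199537/230*16084 = -9646676554/115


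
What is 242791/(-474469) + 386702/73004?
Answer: 82876698537/17319067438 ≈ 4.7853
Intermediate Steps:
242791/(-474469) + 386702/73004 = 242791*(-1/474469) + 386702*(1/73004) = -242791/474469 + 193351/36502 = 82876698537/17319067438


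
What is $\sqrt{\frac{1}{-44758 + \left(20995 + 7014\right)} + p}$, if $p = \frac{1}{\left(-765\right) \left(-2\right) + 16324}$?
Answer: $\frac{i \sqrt{36715054870}}{99678882} \approx 0.0019223 i$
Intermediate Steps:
$p = \frac{1}{17854}$ ($p = \frac{1}{1530 + 16324} = \frac{1}{17854} \approx 5.601 \cdot 10^{-5}$)
$\sqrt{\frac{1}{-44758 + \left(20995 + 7014\right)} + p} = \sqrt{\frac{1}{-44758 + \left(20995 + 7014\right)} + \frac{1}{17854}} = \sqrt{\frac{1}{-44758 + 28009} + \frac{1}{17854}} = \sqrt{\frac{1}{-16749} + \frac{1}{17854}} = \sqrt{- \frac{1}{16749} + \frac{1}{17854}} = \sqrt{- \frac{1105}{299036646}} = \frac{i \sqrt{36715054870}}{99678882}$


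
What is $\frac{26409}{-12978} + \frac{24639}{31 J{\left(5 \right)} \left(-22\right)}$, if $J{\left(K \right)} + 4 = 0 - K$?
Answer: $\frac{486625}{245861} \approx 1.9793$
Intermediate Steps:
$J{\left(K \right)} = -4 - K$ ($J{\left(K \right)} = -4 + \left(0 - K\right) = -4 - K$)
$\frac{26409}{-12978} + \frac{24639}{31 J{\left(5 \right)} \left(-22\right)} = \frac{26409}{-12978} + \frac{24639}{31 \left(-4 - 5\right) \left(-22\right)} = 26409 \left(- \frac{1}{12978}\right) + \frac{24639}{31 \left(-4 - 5\right) \left(-22\right)} = - \frac{8803}{4326} + \frac{24639}{31 \left(-9\right) \left(-22\right)} = - \frac{8803}{4326} + \frac{24639}{\left(-279\right) \left(-22\right)} = - \frac{8803}{4326} + \frac{24639}{6138} = - \frac{8803}{4326} + 24639 \cdot \frac{1}{6138} = - \frac{8803}{4326} + \frac{8213}{2046} = \frac{486625}{245861}$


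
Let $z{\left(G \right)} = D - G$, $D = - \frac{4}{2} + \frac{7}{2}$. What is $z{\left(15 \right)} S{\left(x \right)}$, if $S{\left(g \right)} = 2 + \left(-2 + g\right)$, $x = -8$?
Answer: $108$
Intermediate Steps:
$D = \frac{3}{2}$ ($D = \left(-4\right) \frac{1}{2} + 7 \cdot \frac{1}{2} = -2 + \frac{7}{2} = \frac{3}{2} \approx 1.5$)
$S{\left(g \right)} = g$
$z{\left(G \right)} = \frac{3}{2} - G$
$z{\left(15 \right)} S{\left(x \right)} = \left(\frac{3}{2} - 15\right) \left(-8\right) = \left(- \frac{27}{2}\right) \left(-8\right) = 108$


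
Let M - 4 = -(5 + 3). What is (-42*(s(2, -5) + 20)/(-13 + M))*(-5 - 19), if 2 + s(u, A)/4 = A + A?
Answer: 28224/17 ≈ 1660.2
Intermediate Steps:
M = -4 (M = 4 - (5 + 3) = 4 - 1*8 = 4 - 8 = -4)
s(u, A) = -8 + 8*A (s(u, A) = -8 + 4*(A + A) = -8 + 4*(2*A) = -8 + 8*A)
(-42*(s(2, -5) + 20)/(-13 + M))*(-5 - 19) = (-42*((-8 + 8*(-5)) + 20)/(-13 - 4))*(-5 - 19) = -42*((-8 - 40) + 20)/(-17)*(-24) = -42*(-48 + 20)*(-1)/17*(-24) = -(-1176)*(-1)/17*(-24) = -42*28/17*(-24) = -1176/17*(-24) = 28224/17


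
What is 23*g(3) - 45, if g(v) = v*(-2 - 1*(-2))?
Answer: -45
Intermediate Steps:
g(v) = 0 (g(v) = v*(-2 + 2) = v*0 = 0)
23*g(3) - 45 = 23*0 - 45 = 0 - 45 = -45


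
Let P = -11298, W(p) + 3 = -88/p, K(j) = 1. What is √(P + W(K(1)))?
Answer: I*√11389 ≈ 106.72*I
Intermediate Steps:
W(p) = -3 - 88/p
√(P + W(K(1))) = √(-11298 + (-3 - 88/1)) = √(-11298 + (-3 - 88*1)) = √(-11298 + (-3 - 88)) = √(-11298 - 91) = √(-11389) = I*√11389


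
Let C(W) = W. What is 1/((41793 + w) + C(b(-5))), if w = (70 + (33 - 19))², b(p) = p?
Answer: 1/48844 ≈ 2.0473e-5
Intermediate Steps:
w = 7056 (w = (70 + 14)² = 84² = 7056)
1/((41793 + w) + C(b(-5))) = 1/((41793 + 7056) - 5) = 1/(48849 - 5) = 1/48844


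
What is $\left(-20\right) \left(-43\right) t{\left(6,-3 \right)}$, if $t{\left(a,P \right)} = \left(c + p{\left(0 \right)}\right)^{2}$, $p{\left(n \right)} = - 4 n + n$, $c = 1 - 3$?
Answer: $3440$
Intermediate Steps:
$c = -2$
$p{\left(n \right)} = - 3 n$
$t{\left(a,P \right)} = 4$ ($t{\left(a,P \right)} = \left(-2 - 0\right)^{2} = \left(-2 + 0\right)^{2} = \left(-2\right)^{2} = 4$)
$\left(-20\right) \left(-43\right) t{\left(6,-3 \right)} = \left(-20\right) \left(-43\right) 4 = 860 \cdot 4 = 3440$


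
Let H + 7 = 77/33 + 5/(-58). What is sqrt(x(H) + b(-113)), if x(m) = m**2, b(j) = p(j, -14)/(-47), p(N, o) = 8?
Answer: sqrt(1499415385)/8178 ≈ 4.7349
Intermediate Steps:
H = -827/174 (H = -7 + (77/33 + 5/(-58)) = -7 + (77*(1/33) + 5*(-1/58)) = -7 + (7/3 - 5/58) = -7 + 391/174 = -827/174 ≈ -4.7529)
b(j) = -8/47 (b(j) = 8/(-47) = 8*(-1/47) = -8/47)
sqrt(x(H) + b(-113)) = sqrt((-827/174)**2 - 8/47) = sqrt(683929/30276 - 8/47) = sqrt(31902455/1422972) = sqrt(1499415385)/8178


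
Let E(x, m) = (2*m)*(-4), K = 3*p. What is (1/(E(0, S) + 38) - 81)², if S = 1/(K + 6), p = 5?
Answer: 4092032961/624100 ≈ 6556.7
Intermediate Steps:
K = 15 (K = 3*5 = 15)
S = 1/21 (S = 1/(15 + 6) = 1/21 ≈ 0.047619)
E(x, m) = -8*m
(1/(E(0, S) + 38) - 81)² = (1/(-8*1/21 + 38) - 81)² = (1/(-8/21 + 38) - 81)² = (1/(790/21) - 81)² = (21/790 - 81)² = (-63969/790)² = 4092032961/624100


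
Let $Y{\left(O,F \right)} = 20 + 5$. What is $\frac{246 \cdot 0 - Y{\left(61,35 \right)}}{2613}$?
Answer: $- \frac{25}{2613} \approx -0.0095675$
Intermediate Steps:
$Y{\left(O,F \right)} = 25$
$\frac{246 \cdot 0 - Y{\left(61,35 \right)}}{2613} = \frac{246 \cdot 0 - 25}{2613} = \left(0 - 25\right) \frac{1}{2613} = \left(-25\right) \frac{1}{2613} = - \frac{25}{2613}$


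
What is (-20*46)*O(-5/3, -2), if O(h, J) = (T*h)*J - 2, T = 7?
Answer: -58880/3 ≈ -19627.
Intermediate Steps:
O(h, J) = -2 + 7*J*h (O(h, J) = (7*h)*J - 2 = 7*J*h - 2 = -2 + 7*J*h)
(-20*46)*O(-5/3, -2) = (-20*46)*(-2 + 7*(-2)*(-5/3)) = -920*(-2 + 7*(-2)*(-5*⅓)) = -920*(-2 + 7*(-2)*(-5/3)) = -920*(-2 + 70/3) = -920*64/3 = -58880/3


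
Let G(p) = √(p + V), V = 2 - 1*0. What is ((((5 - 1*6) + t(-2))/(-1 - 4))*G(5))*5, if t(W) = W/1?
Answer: 3*√7 ≈ 7.9373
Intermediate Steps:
t(W) = W (t(W) = W*1 = W)
V = 2 (V = 2 + 0 = 2)
G(p) = √(2 + p) (G(p) = √(p + 2) = √(2 + p))
((((5 - 1*6) + t(-2))/(-1 - 4))*G(5))*5 = ((((5 - 1*6) - 2)/(-1 - 4))*√(2 + 5))*5 = ((((5 - 6) - 2)/(-5))*√7)*5 = (((-1 - 2)*(-⅕))*√7)*5 = ((-3*(-⅕))*√7)*5 = (3*√7/5)*5 = 3*√7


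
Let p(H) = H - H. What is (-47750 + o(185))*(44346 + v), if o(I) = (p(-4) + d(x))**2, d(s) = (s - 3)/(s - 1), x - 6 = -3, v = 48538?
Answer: -4435211000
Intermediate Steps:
x = 3 (x = 6 - 3 = 3)
d(s) = (-3 + s)/(-1 + s)
p(H) = 0
o(I) = 0 (o(I) = (0 + (-3 + 3)/(-1 + 3))**2 = (0 + 0/2)**2 = (0 + (1/2)*0)**2 = (0 + 0)**2 = 0**2 = 0)
(-47750 + o(185))*(44346 + v) = (-47750 + 0)*(44346 + 48538) = -47750*92884 = -4435211000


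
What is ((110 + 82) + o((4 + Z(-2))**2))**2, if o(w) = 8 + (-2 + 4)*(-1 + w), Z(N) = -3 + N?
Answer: 40000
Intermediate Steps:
o(w) = 6 + 2*w (o(w) = 8 + 2*(-1 + w) = 8 + (-2 + 2*w) = 6 + 2*w)
((110 + 82) + o((4 + Z(-2))**2))**2 = ((110 + 82) + (6 + 2*(4 + (-3 - 2))**2))**2 = (192 + (6 + 2*(4 - 5)**2))**2 = (192 + (6 + 2*(-1)**2))**2 = (192 + (6 + 2*1))**2 = (192 + (6 + 2))**2 = (192 + 8)**2 = 200**2 = 40000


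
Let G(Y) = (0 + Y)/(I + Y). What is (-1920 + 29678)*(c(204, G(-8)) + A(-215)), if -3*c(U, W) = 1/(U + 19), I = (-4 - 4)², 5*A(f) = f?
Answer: -798542144/669 ≈ -1.1936e+6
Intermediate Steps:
A(f) = f/5
I = 64 (I = (-8)² = 64)
G(Y) = Y/(64 + Y) (G(Y) = (0 + Y)/(64 + Y) = Y/(64 + Y))
c(U, W) = -1/(3*(19 + U)) (c(U, W) = -1/(3*(U + 19)) = -1/(3*(19 + U)))
(-1920 + 29678)*(c(204, G(-8)) + A(-215)) = (-1920 + 29678)*(-1/(57 + 3*204) + (⅕)*(-215)) = 27758*(-1/(57 + 612) - 43) = 27758*(-1/669 - 43) = 27758*(-28768/669) = -798542144/669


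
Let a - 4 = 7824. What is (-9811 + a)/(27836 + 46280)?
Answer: -1983/74116 ≈ -0.026755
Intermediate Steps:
a = 7828 (a = 4 + 7824 = 7828)
(-9811 + a)/(27836 + 46280) = (-9811 + 7828)/(27836 + 46280) = -1983/74116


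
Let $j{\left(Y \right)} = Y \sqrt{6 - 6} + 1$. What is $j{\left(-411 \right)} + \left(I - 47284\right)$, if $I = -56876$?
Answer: $-104159$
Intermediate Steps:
$j{\left(Y \right)} = 1$ ($j{\left(Y \right)} = Y \sqrt{0} + 1 = Y 0 + 1 = 0 + 1 = 1$)
$j{\left(-411 \right)} + \left(I - 47284\right) = 1 - 104160 = -104159$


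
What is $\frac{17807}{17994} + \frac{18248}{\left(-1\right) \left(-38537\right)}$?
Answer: $\frac{1014582871}{693434778} \approx 1.4631$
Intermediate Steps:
$\frac{17807}{17994} + \frac{18248}{\left(-1\right) \left(-38537\right)} = 17807 \cdot \frac{1}{17994} + \frac{18248}{38537} = \frac{17807}{17994} + 18248 \cdot \frac{1}{38537} = \frac{17807}{17994} + \frac{18248}{38537} = \frac{1014582871}{693434778}$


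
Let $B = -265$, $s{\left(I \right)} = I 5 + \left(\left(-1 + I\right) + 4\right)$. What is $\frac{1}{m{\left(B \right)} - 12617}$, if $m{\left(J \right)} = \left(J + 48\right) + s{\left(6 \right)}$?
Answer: $- \frac{1}{12795} \approx -7.8156 \cdot 10^{-5}$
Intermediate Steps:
$s{\left(I \right)} = 3 + 6 I$ ($s{\left(I \right)} = 5 I + \left(3 + I\right) = 3 + 6 I$)
$m{\left(J \right)} = 87 + J$ ($m{\left(J \right)} = \left(J + 48\right) + \left(3 + 6 \cdot 6\right) = \left(48 + J\right) + \left(3 + 36\right) = \left(48 + J\right) + 39 = 87 + J$)
$\frac{1}{m{\left(B \right)} - 12617} = \frac{1}{\left(87 - 265\right) - 12617} = \frac{1}{-178 + \left(-36039 + 23422\right)} = \frac{1}{-178 - 12617} = \frac{1}{-12795} = - \frac{1}{12795}$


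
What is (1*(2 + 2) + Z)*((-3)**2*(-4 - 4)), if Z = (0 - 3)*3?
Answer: 360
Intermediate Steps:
Z = -9 (Z = -3*3 = -9)
(1*(2 + 2) + Z)*((-3)**2*(-4 - 4)) = (1*(2 + 2) - 9)*((-3)**2*(-4 - 4)) = (1*4 - 9)*(9*(-8)) = (4 - 9)*(-72) = -5*(-72) = 360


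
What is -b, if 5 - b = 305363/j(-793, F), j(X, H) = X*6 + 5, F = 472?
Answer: -329128/4753 ≈ -69.246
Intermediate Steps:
j(X, H) = 5 + 6*X (j(X, H) = 6*X + 5 = 5 + 6*X)
b = 329128/4753 (b = 5 - 305363/(5 + 6*(-793)) = 5 - 305363/(5 - 4758) = 5 - 305363/(-4753) = 5 - 305363*(-1)/4753 = 5 - 1*(-305363/4753) = 5 + 305363/4753 = 329128/4753 ≈ 69.246)
-b = -1*329128/4753 = -329128/4753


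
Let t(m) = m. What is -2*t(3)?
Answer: -6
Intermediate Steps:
-2*t(3) = -2*3 = -6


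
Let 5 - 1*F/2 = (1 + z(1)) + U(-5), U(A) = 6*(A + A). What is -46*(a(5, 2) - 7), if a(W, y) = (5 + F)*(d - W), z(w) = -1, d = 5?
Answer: 322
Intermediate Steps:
U(A) = 12*A (U(A) = 6*(2*A) = 12*A)
F = 130 (F = 10 - 2*((1 - 1) + 12*(-5)) = 10 - 2*(0 - 60) = 10 - 2*(-60) = 10 + 120 = 130)
a(W, y) = 675 - 135*W (a(W, y) = (5 + 130)*(5 - W) = 135*(5 - W) = 675 - 135*W)
-46*(a(5, 2) - 7) = -46*((675 - 135*5) - 7) = -46*((675 - 675) - 7) = -46*(0 - 7) = -46*(-7) = 322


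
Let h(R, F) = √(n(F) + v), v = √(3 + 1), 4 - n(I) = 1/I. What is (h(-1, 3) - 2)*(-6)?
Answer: 12 - 2*√51 ≈ -2.2829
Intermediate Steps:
n(I) = 4 - 1/I
v = 2 (v = √4 = 2)
h(R, F) = √(6 - 1/F) (h(R, F) = √((4 - 1/F) + 2) = √(6 - 1/F))
(h(-1, 3) - 2)*(-6) = (√(6 - 1/3) - 2)*(-6) = (√(6 - 1*⅓) - 2)*(-6) = (√(6 - ⅓) - 2)*(-6) = (√(17/3) - 2)*(-6) = (√51/3 - 2)*(-6) = (-2 + √51/3)*(-6) = 12 - 2*√51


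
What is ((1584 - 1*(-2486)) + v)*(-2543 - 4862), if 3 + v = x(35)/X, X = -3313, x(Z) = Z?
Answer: -99774496080/3313 ≈ -3.0116e+7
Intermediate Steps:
v = -9974/3313 (v = -3 + 35/(-3313) = -3 + 35*(-1/3313) = -3 - 35/3313 = -9974/3313 ≈ -3.0106)
((1584 - 1*(-2486)) + v)*(-2543 - 4862) = ((1584 - 1*(-2486)) - 9974/3313)*(-2543 - 4862) = ((1584 + 2486) - 9974/3313)*(-7405) = (4070 - 9974/3313)*(-7405) = (13473936/3313)*(-7405) = -99774496080/3313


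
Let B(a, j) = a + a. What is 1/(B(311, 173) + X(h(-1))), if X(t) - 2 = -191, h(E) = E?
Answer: 1/433 ≈ 0.0023095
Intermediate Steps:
B(a, j) = 2*a
X(t) = -189 (X(t) = 2 - 191 = -189)
1/(B(311, 173) + X(h(-1))) = 1/(2*311 - 189) = 1/(622 - 189) = 1/433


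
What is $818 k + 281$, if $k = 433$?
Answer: $354475$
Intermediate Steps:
$818 k + 281 = 818 \cdot 433 + 281 = 354194 + 281 = 354475$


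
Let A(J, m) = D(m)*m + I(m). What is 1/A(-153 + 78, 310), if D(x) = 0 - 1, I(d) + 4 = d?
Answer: -¼ ≈ -0.25000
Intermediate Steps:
I(d) = -4 + d
D(x) = -1
A(J, m) = -4 (A(J, m) = -m + (-4 + m) = -4)
1/A(-153 + 78, 310) = 1/(-4) = -¼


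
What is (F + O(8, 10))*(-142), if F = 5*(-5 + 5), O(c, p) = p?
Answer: -1420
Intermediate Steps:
F = 0 (F = 5*0 = 0)
(F + O(8, 10))*(-142) = (0 + 10)*(-142) = 10*(-142) = -1420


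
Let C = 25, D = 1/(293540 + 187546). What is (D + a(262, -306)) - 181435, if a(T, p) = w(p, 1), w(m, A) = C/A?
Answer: -87273811259/481086 ≈ -1.8141e+5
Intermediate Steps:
D = 1/481086 ≈ 2.0786e-6
w(m, A) = 25/A
a(T, p) = 25 (a(T, p) = 25/1 = 25*1 = 25)
(D + a(262, -306)) - 181435 = (1/481086 + 25) - 181435 = 12027151/481086 - 181435 = -87273811259/481086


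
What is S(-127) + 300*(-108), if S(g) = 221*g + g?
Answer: -60594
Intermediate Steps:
S(g) = 222*g
S(-127) + 300*(-108) = 222*(-127) + 300*(-108) = -28194 - 32400 = -60594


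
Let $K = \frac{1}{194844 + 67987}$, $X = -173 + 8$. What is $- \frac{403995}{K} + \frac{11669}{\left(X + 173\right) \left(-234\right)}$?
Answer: $- \frac{198773471241509}{1872} \approx -1.0618 \cdot 10^{11}$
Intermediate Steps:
$X = -165$
$K = \frac{1}{262831} \approx 3.8047 \cdot 10^{-6}$
$- \frac{403995}{K} + \frac{11669}{\left(X + 173\right) \left(-234\right)} = - 403995 \frac{1}{\frac{1}{262831}} + \frac{11669}{\left(-165 + 173\right) \left(-234\right)} = \left(-403995\right) 262831 + \frac{11669}{8 \left(-234\right)} = -106182409845 + \frac{11669}{-1872} = -106182409845 + 11669 \left(- \frac{1}{1872}\right) = -106182409845 - \frac{11669}{1872} = - \frac{198773471241509}{1872}$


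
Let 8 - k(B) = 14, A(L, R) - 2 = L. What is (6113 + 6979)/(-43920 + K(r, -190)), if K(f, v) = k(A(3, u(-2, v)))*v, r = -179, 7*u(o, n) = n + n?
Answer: -1091/3565 ≈ -0.30603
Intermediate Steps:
u(o, n) = 2*n/7 (u(o, n) = (n + n)/7 = (2*n)/7 = 2*n/7)
A(L, R) = 2 + L
k(B) = -6 (k(B) = 8 - 1*14 = 8 - 14 = -6)
K(f, v) = -6*v
(6113 + 6979)/(-43920 + K(r, -190)) = (6113 + 6979)/(-43920 - 6*(-190)) = 13092/(-43920 + 1140) = 13092/(-42780) = 13092*(-1/42780) = -1091/3565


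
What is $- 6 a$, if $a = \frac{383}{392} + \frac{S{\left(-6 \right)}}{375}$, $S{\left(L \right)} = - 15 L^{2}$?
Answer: $\frac{13611}{4900} \approx 2.7778$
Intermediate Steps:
$a = - \frac{4537}{9800}$ ($a = \frac{383}{392} + \frac{\left(-15\right) \left(-6\right)^{2}}{375} = 383 \cdot \frac{1}{392} + \left(-15\right) 36 \cdot \frac{1}{375} = \frac{383}{392} - \frac{36}{25} = - \frac{4537}{9800} \approx -0.46296$)
$- 6 a = \left(-6\right) \left(- \frac{4537}{9800}\right) = \frac{13611}{4900}$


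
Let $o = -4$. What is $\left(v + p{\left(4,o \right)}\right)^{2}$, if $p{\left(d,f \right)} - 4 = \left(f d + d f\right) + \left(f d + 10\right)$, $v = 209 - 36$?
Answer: $19321$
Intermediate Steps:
$v = 173$ ($v = 209 - 36 = 173$)
$p{\left(d,f \right)} = 14 + 3 d f$ ($p{\left(d,f \right)} = 4 + \left(\left(f d + d f\right) + \left(f d + 10\right)\right) = 4 + \left(\left(d f + d f\right) + \left(d f + 10\right)\right) = 4 + \left(2 d f + \left(10 + d f\right)\right) = 4 + \left(10 + 3 d f\right) = 14 + 3 d f$)
$\left(v + p{\left(4,o \right)}\right)^{2} = \left(173 + \left(14 + 3 \cdot 4 \left(-4\right)\right)\right)^{2} = \left(173 + \left(14 - 48\right)\right)^{2} = \left(173 - 34\right)^{2} = 139^{2} = 19321$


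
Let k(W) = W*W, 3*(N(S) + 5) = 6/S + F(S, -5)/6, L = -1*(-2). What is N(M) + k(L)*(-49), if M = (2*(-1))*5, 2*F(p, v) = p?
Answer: -18133/90 ≈ -201.48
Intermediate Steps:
F(p, v) = p/2
M = -10 (M = -2*5 = -10)
L = 2
N(S) = -5 + 2/S + S/36 (N(S) = -5 + (6/S + (S/2)/6)/3 = -5 + (6/S + (S/2)*(⅙))/3 = -5 + (6/S + S/12)/3 = -5 + (2/S + S/36) = -5 + 2/S + S/36)
k(W) = W²
N(M) + k(L)*(-49) = (-5 + 2/(-10) + (1/36)*(-10)) + 2²*(-49) = (-5 + 2*(-⅒) - 5/18) + 4*(-49) = (-5 - ⅕ - 5/18) - 196 = -493/90 - 196 = -18133/90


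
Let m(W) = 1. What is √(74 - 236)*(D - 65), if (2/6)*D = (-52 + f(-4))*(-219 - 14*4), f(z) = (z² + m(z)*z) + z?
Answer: 326115*I*√2 ≈ 4.612e+5*I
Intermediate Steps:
f(z) = z² + 2*z (f(z) = (z² + 1*z) + z = (z² + z) + z = (z + z²) + z = z² + 2*z)
D = 36300 (D = 3*((-52 - 4*(2 - 4))*(-219 - 14*4)) = 3*((-52 - 4*(-2))*(-219 - 56)) = 3*((-52 + 8)*(-275)) = 3*(-44*(-275)) = 3*12100 = 36300)
√(74 - 236)*(D - 65) = √(74 - 236)*(36300 - 65) = √(-162)*36235 = (9*I*√2)*36235 = 326115*I*√2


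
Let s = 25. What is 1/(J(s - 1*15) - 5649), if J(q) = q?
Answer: -1/5639 ≈ -0.00017734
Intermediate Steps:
1/(J(s - 1*15) - 5649) = 1/((25 - 1*15) - 5649) = 1/((25 - 15) - 5649) = 1/(10 - 5649) = 1/(-5639) = -1/5639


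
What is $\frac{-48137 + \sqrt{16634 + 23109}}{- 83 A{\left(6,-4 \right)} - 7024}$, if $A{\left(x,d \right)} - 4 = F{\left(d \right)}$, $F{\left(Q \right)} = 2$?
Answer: $\frac{48137}{7522} - \frac{\sqrt{39743}}{7522} \approx 6.373$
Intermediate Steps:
$A{\left(x,d \right)} = 6$ ($A{\left(x,d \right)} = 4 + 2 = 6$)
$\frac{-48137 + \sqrt{16634 + 23109}}{- 83 A{\left(6,-4 \right)} - 7024} = \frac{-48137 + \sqrt{16634 + 23109}}{\left(-83\right) 6 - 7024} = \frac{-48137 + \sqrt{39743}}{-498 - 7024} = \frac{-48137 + \sqrt{39743}}{-7522} = \left(-48137 + \sqrt{39743}\right) \left(- \frac{1}{7522}\right) = \frac{48137}{7522} - \frac{\sqrt{39743}}{7522}$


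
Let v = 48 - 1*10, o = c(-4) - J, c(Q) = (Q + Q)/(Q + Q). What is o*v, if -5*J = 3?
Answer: 304/5 ≈ 60.800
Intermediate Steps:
J = -⅗ (J = -⅕*3 = -⅗ ≈ -0.60000)
c(Q) = 1 (c(Q) = (2*Q)/((2*Q)) = (2*Q)*(1/(2*Q)) = 1)
o = 8/5 (o = 1 - 1*(-⅗) = 1 + ⅗ = 8/5 ≈ 1.6000)
v = 38 (v = 48 - 10 = 38)
o*v = (8/5)*38 = 304/5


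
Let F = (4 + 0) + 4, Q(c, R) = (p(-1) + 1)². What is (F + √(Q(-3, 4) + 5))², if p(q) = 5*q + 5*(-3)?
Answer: (8 + √366)² ≈ 736.10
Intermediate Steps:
p(q) = -15 + 5*q (p(q) = 5*q - 15 = -15 + 5*q)
Q(c, R) = 361 (Q(c, R) = ((-15 + 5*(-1)) + 1)² = ((-15 - 5) + 1)² = (-20 + 1)² = (-19)² = 361)
F = 8 (F = 4 + 4 = 8)
(F + √(Q(-3, 4) + 5))² = (8 + √(361 + 5))² = (8 + √366)²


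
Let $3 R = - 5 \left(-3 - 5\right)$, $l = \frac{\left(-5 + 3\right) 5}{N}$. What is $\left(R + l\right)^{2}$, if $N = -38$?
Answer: $\frac{600625}{3249} \approx 184.86$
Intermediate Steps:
$l = \frac{5}{19}$ ($l = \frac{\left(-5 + 3\right) 5}{-38} = \left(-2\right) 5 \left(- \frac{1}{38}\right) = \left(-10\right) \left(- \frac{1}{38}\right) = \frac{5}{19} \approx 0.26316$)
$R = \frac{40}{3}$ ($R = \frac{\left(-5\right) \left(-3 - 5\right)}{3} = \frac{\left(-5\right) \left(-8\right)}{3} = \frac{1}{3} \cdot 40 = \frac{40}{3} \approx 13.333$)
$\left(R + l\right)^{2} = \left(\frac{40}{3} + \frac{5}{19}\right)^{2} = \left(\frac{775}{57}\right)^{2} = \frac{600625}{3249}$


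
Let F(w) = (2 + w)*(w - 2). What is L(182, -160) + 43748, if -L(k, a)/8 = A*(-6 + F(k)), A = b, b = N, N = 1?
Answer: -221164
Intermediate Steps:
b = 1
F(w) = (-2 + w)*(2 + w) (F(w) = (2 + w)*(-2 + w) = (-2 + w)*(2 + w))
A = 1
L(k, a) = 80 - 8*k² (L(k, a) = -8*(-6 + (-4 + k²)) = -8*(-10 + k²) = 80 - 8*k²)
L(182, -160) + 43748 = (80 - 8*182²) + 43748 = (80 - 8*33124) + 43748 = (80 - 264992) + 43748 = -264912 + 43748 = -221164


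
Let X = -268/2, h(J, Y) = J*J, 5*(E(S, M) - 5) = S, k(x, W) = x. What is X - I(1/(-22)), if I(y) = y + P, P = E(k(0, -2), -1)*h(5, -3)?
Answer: -5697/22 ≈ -258.95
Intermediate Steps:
E(S, M) = 5 + S/5
h(J, Y) = J²
P = 125 (P = (5 + (⅕)*0)*5² = (5 + 0)*25 = 5*25 = 125)
I(y) = 125 + y (I(y) = y + 125 = 125 + y)
X = -134 (X = -268*½ = -134)
X - I(1/(-22)) = -134 - (125 + 1/(-22)) = -134 - (125 - 1/22) = -134 - 1*2749/22 = -134 - 2749/22 = -5697/22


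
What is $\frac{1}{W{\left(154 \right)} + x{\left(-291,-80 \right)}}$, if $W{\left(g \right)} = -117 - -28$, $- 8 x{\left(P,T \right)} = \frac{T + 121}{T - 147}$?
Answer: $- \frac{1816}{161583} \approx -0.011239$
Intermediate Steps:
$x{\left(P,T \right)} = - \frac{121 + T}{8 \left(-147 + T\right)}$ ($x{\left(P,T \right)} = - \frac{\left(T + 121\right) \frac{1}{T - 147}}{8} = - \frac{\left(121 + T\right) \frac{1}{-147 + T}}{8} = - \frac{\frac{1}{-147 + T} \left(121 + T\right)}{8} = - \frac{121 + T}{8 \left(-147 + T\right)}$)
$W{\left(g \right)} = -89$ ($W{\left(g \right)} = -117 + 28 = -89$)
$\frac{1}{W{\left(154 \right)} + x{\left(-291,-80 \right)}} = \frac{1}{-89 + \frac{-121 - -80}{8 \left(-147 - 80\right)}} = \frac{1}{-89 + \frac{-121 + 80}{8 \left(-227\right)}} = \frac{1}{-89 + \frac{1}{8} \left(- \frac{1}{227}\right) \left(-41\right)} = \frac{1}{-89 + \frac{41}{1816}} = \frac{1}{- \frac{161583}{1816}} = - \frac{1816}{161583}$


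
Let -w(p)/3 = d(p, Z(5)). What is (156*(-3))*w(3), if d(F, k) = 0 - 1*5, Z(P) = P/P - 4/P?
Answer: -7020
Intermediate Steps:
Z(P) = 1 - 4/P
d(F, k) = -5 (d(F, k) = 0 - 5 = -5)
w(p) = 15 (w(p) = -3*(-5) = 15)
(156*(-3))*w(3) = (156*(-3))*15 = -468*15 = -7020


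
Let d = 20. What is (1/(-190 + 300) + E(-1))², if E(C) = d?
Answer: 4844401/12100 ≈ 400.36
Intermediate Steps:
E(C) = 20
(1/(-190 + 300) + E(-1))² = (1/(-190 + 300) + 20)² = (1/110 + 20)² = (2201/110)² = 4844401/12100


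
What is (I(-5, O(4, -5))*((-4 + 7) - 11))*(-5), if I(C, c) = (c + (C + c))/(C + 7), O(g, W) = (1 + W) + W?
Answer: -460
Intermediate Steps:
O(g, W) = 1 + 2*W
I(C, c) = (C + 2*c)/(7 + C)
(I(-5, O(4, -5))*((-4 + 7) - 11))*(-5) = (((-5 + 2*(1 + 2*(-5)))/(7 - 5))*((-4 + 7) - 11))*(-5) = (((-5 + 2*(1 - 10))/2)*(3 - 11))*(-5) = (((-5 + 2*(-9))/2)*(-8))*(-5) = (((-5 - 18)/2)*(-8))*(-5) = (((½)*(-23))*(-8))*(-5) = -23/2*(-8)*(-5) = 92*(-5) = -460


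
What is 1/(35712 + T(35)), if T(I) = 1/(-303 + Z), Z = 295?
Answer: 8/285695 ≈ 2.8002e-5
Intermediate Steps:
T(I) = -1/8 (T(I) = 1/(-303 + 295) = 1/(-8) = -1/8)
1/(35712 + T(35)) = 1/(35712 - 1/8) = 1/(285695/8) = 8/285695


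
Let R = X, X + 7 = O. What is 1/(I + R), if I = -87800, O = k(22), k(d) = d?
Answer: -1/87785 ≈ -1.1391e-5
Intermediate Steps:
O = 22
X = 15 (X = -7 + 22 = 15)
R = 15
1/(I + R) = 1/(-87800 + 15) = 1/(-87785) = -1/87785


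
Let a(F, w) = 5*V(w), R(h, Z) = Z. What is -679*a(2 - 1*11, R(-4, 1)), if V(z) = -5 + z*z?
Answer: 13580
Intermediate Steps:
V(z) = -5 + z²
a(F, w) = -25 + 5*w² (a(F, w) = 5*(-5 + w²) = -25 + 5*w²)
-679*a(2 - 1*11, R(-4, 1)) = -679*(-25 + 5*1²) = -679*(-25 + 5*1) = -679*(-25 + 5) = -679*(-20) = 13580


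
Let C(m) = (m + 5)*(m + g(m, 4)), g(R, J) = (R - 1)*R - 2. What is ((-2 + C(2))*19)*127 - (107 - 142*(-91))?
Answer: 15927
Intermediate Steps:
g(R, J) = -2 + R*(-1 + R) (g(R, J) = (-1 + R)*R - 2 = R*(-1 + R) - 2 = -2 + R*(-1 + R))
C(m) = (-2 + m²)*(5 + m) (C(m) = (m + 5)*(m + (-2 + m² - m)) = (5 + m)*(-2 + m²) = (-2 + m²)*(5 + m))
((-2 + C(2))*19)*127 - (107 - 142*(-91)) = ((-2 + (-10 + 2³ - 2*2 + 5*2²))*19)*127 - (107 - 142*(-91)) = ((-2 + (-10 + 8 - 4 + 5*4))*19)*127 - (107 + 12922) = ((-2 + (-10 + 8 - 4 + 20))*19)*127 - 1*13029 = ((-2 + 14)*19)*127 - 13029 = (12*19)*127 - 13029 = 228*127 - 13029 = 28956 - 13029 = 15927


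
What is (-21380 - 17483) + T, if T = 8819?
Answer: -30044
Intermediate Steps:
(-21380 - 17483) + T = (-21380 - 17483) + 8819 = -38863 + 8819 = -30044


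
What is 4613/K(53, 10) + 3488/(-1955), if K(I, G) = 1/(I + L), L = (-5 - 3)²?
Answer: 1055151067/1955 ≈ 5.3972e+5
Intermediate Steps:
L = 64 (L = (-8)² = 64)
K(I, G) = 1/(64 + I) (K(I, G) = 1/(I + 64) = 1/(64 + I))
4613/K(53, 10) + 3488/(-1955) = 4613/(1/(64 + 53)) + 3488/(-1955) = 4613/(1/117) + 3488*(-1/1955) = 4613/(1/117) - 3488/1955 = 4613*117 - 3488/1955 = 539721 - 3488/1955 = 1055151067/1955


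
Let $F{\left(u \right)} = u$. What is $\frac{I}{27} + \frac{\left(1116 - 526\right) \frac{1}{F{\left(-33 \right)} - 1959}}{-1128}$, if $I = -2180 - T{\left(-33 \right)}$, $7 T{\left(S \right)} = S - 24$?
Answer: $- \frac{1897814701}{23593248} \approx -80.439$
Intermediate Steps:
$T{\left(S \right)} = - \frac{24}{7} + \frac{S}{7}$ ($T{\left(S \right)} = \frac{S - 24}{7} = \frac{-24 + S}{7} = - \frac{24}{7} + \frac{S}{7}$)
$I = - \frac{15203}{7}$ ($I = -2180 - \left(- \frac{24}{7} + \frac{1}{7} \left(-33\right)\right) = -2180 - \left(- \frac{24}{7} - \frac{33}{7}\right) = -2180 - - \frac{57}{7} = -2180 + \frac{57}{7} = - \frac{15203}{7} \approx -2171.9$)
$\frac{I}{27} + \frac{\left(1116 - 526\right) \frac{1}{F{\left(-33 \right)} - 1959}}{-1128} = - \frac{15203}{7 \cdot 27} + \frac{\left(1116 - 526\right) \frac{1}{-33 - 1959}}{-1128} = \left(- \frac{15203}{7}\right) \frac{1}{27} + \frac{590}{-1992} \left(- \frac{1}{1128}\right) = - \frac{15203}{189} + 590 \left(- \frac{1}{1992}\right) \left(- \frac{1}{1128}\right) = - \frac{15203}{189} - - \frac{295}{1123488} = - \frac{15203}{189} + \frac{295}{1123488} = - \frac{1897814701}{23593248}$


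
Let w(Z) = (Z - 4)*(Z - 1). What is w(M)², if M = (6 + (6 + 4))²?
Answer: 4129347600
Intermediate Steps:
M = 256 (M = (6 + 10)² = 16² = 256)
w(Z) = (-1 + Z)*(-4 + Z) (w(Z) = (-4 + Z)*(-1 + Z) = (-1 + Z)*(-4 + Z))
w(M)² = (4 + 256² - 5*256)² = (4 + 65536 - 1280)² = 64260² = 4129347600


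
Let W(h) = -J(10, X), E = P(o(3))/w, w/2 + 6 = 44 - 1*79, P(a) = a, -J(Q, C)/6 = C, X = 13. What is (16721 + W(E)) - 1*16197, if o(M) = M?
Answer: 602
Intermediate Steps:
J(Q, C) = -6*C
w = -82 (w = -12 + 2*(44 - 1*79) = -12 + 2*(44 - 79) = -12 + 2*(-35) = -12 - 70 = -82)
E = -3/82 (E = 3/(-82) = 3*(-1/82) = -3/82 ≈ -0.036585)
W(h) = 78 (W(h) = -(-6)*13 = -1*(-78) = 78)
(16721 + W(E)) - 1*16197 = (16721 + 78) - 1*16197 = 16799 - 16197 = 602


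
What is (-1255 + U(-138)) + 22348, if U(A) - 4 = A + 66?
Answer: 21025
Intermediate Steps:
U(A) = 70 + A (U(A) = 4 + (A + 66) = 4 + (66 + A) = 70 + A)
(-1255 + U(-138)) + 22348 = (-1255 + (70 - 138)) + 22348 = (-1255 - 68) + 22348 = -1323 + 22348 = 21025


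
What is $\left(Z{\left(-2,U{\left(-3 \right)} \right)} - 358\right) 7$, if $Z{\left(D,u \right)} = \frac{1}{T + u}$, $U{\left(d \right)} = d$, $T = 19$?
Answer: $- \frac{40089}{16} \approx -2505.6$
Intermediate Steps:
$Z{\left(D,u \right)} = \frac{1}{19 + u}$
$\left(Z{\left(-2,U{\left(-3 \right)} \right)} - 358\right) 7 = \left(\frac{1}{19 - 3} - 358\right) 7 = \left(\frac{1}{16} - 358\right) 7 = \left(- \frac{5727}{16}\right) 7 = - \frac{40089}{16}$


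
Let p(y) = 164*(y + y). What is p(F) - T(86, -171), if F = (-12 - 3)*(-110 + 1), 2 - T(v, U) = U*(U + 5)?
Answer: 564664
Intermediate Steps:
T(v, U) = 2 - U*(5 + U) (T(v, U) = 2 - U*(U + 5) = 2 - U*(5 + U))
F = 1635 (F = -15*(-109) = 1635)
p(y) = 328*y (p(y) = 164*(2*y) = 328*y)
p(F) - T(86, -171) = 328*1635 - (2 - 1*(-171)² - 5*(-171)) = 536280 - (2 - 1*29241 + 855) = 536280 - (2 - 29241 + 855) = 536280 - 1*(-28384) = 536280 + 28384 = 564664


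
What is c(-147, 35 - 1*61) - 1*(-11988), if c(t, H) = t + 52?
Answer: 11893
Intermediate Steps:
c(t, H) = 52 + t
c(-147, 35 - 1*61) - 1*(-11988) = (52 - 147) - 1*(-11988) = -95 + 11988 = 11893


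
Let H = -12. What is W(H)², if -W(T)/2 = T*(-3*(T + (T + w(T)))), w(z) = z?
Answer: 6718464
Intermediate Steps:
W(T) = 18*T² (W(T) = -2*T*(-3*(T + (T + T))) = -2*T*(-3*(T + 2*T)) = -2*T*(-9*T) = -(-18)*T² = 18*T²)
W(H)² = (18*(-12)²)² = (18*144)² = 2592² = 6718464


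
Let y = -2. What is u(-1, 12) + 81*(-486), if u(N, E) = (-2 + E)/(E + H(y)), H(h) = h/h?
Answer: -511748/13 ≈ -39365.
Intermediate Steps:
H(h) = 1
u(N, E) = (-2 + E)/(1 + E) (u(N, E) = (-2 + E)/(E + 1) = (-2 + E)/(1 + E))
u(-1, 12) + 81*(-486) = (-2 + 12)/(1 + 12) + 81*(-486) = 10/13 - 39366 = -511748/13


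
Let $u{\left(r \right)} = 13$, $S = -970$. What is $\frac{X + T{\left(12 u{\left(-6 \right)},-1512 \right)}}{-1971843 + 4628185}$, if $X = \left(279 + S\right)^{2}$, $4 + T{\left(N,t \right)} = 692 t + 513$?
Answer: $- \frac{284157}{1328171} \approx -0.21395$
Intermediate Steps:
$T{\left(N,t \right)} = 509 + 692 t$ ($T{\left(N,t \right)} = -4 + \left(692 t + 513\right) = -4 + \left(513 + 692 t\right) = 509 + 692 t$)
$X = 477481$ ($X = \left(279 - 970\right)^{2} = \left(-691\right)^{2} = 477481$)
$\frac{X + T{\left(12 u{\left(-6 \right)},-1512 \right)}}{-1971843 + 4628185} = \frac{477481 + \left(509 + 692 \left(-1512\right)\right)}{-1971843 + 4628185} = \frac{477481 + \left(509 - 1046304\right)}{2656342} = \left(477481 - 1045795\right) \frac{1}{2656342} = \left(-568314\right) \frac{1}{2656342} = - \frac{284157}{1328171}$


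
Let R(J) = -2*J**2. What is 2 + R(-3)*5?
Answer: -88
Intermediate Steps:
2 + R(-3)*5 = 2 - 2*(-3)**2*5 = 2 - 2*9*5 = 2 - 18*5 = 2 - 90 = -88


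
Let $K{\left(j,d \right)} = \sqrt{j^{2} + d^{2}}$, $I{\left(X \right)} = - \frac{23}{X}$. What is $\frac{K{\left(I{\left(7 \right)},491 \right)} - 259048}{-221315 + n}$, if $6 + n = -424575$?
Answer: $\frac{32381}{80737} - \frac{\sqrt{11813498}}{4521272} \approx 0.40031$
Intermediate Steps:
$n = -424581$ ($n = -6 - 424575 = -424581$)
$K{\left(j,d \right)} = \sqrt{d^{2} + j^{2}}$
$\frac{K{\left(I{\left(7 \right)},491 \right)} - 259048}{-221315 + n} = \frac{\sqrt{491^{2} + \left(- \frac{23}{7}\right)^{2}} - 259048}{-221315 - 424581} = \frac{\sqrt{241081 + \left(\left(-23\right) \frac{1}{7}\right)^{2}} - 259048}{-645896} = \left(\sqrt{241081 + \left(- \frac{23}{7}\right)^{2}} - 259048\right) \left(- \frac{1}{645896}\right) = \left(\sqrt{241081 + \frac{529}{49}} - 259048\right) \left(- \frac{1}{645896}\right) = \left(\sqrt{\frac{11813498}{49}} - 259048\right) \left(- \frac{1}{645896}\right) = \left(\frac{\sqrt{11813498}}{7} - 259048\right) \left(- \frac{1}{645896}\right) = \left(-259048 + \frac{\sqrt{11813498}}{7}\right) \left(- \frac{1}{645896}\right) = \frac{32381}{80737} - \frac{\sqrt{11813498}}{4521272}$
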